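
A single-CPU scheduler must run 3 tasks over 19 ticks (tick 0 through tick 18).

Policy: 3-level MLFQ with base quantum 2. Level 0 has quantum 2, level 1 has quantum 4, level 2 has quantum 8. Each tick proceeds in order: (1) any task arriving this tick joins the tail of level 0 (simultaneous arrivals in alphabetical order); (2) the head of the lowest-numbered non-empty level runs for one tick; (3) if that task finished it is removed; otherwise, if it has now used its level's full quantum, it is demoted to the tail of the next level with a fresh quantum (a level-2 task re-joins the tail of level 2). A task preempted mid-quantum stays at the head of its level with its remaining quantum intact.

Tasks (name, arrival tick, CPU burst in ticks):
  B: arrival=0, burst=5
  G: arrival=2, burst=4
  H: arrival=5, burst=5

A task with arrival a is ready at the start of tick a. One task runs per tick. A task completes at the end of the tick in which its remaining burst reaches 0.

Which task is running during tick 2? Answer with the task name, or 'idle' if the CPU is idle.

t=0: L0/L1/L2 = B/-/- → run B
t=1: L0/L1/L2 = B/-/- → run B
t=2: L0/L1/L2 = G/B/- → run G
t=3: L0/L1/L2 = G/B/- → run G
t=4: L0/L1/L2 = -/BG/- → run B
t=5: L0/L1/L2 = H/BG/- → run H
t=6: L0/L1/L2 = H/BG/- → run H
t=7: L0/L1/L2 = -/BGH/- → run B
t=8: L0/L1/L2 = -/BGH/- → run B
t=9: L0/L1/L2 = -/GH/- → run G
t=10: L0/L1/L2 = -/GH/- → run G
t=11: L0/L1/L2 = -/H/- → run H
t=12: L0/L1/L2 = -/H/- → run H
t=13: L0/L1/L2 = -/H/- → run H
t=14: (idle)
t=15: (idle)
t=16: (idle)
t=17: (idle)
t=18: (idle)

running at tick 2 = G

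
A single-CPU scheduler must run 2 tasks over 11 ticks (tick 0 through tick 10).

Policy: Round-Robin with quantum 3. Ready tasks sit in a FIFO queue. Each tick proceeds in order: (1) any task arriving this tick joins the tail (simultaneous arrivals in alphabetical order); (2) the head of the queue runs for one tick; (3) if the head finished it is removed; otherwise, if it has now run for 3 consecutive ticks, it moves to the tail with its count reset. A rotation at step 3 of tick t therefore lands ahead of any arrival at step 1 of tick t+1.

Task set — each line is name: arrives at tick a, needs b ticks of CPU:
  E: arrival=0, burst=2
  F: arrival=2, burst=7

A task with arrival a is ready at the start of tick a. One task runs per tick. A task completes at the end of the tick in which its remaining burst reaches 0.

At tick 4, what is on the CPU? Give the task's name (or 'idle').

t=0: queue=[E] q_used=0 → run E
t=1: queue=[E] q_used=1 → run E
t=2: queue=[F] q_used=0 → run F
t=3: queue=[F] q_used=1 → run F
t=4: queue=[F] q_used=2 → run F
t=5: queue=[F] q_used=0 → run F
t=6: queue=[F] q_used=1 → run F
t=7: queue=[F] q_used=2 → run F
t=8: queue=[F] q_used=0 → run F
t=9: (idle)
t=10: (idle)

running at tick 4 = F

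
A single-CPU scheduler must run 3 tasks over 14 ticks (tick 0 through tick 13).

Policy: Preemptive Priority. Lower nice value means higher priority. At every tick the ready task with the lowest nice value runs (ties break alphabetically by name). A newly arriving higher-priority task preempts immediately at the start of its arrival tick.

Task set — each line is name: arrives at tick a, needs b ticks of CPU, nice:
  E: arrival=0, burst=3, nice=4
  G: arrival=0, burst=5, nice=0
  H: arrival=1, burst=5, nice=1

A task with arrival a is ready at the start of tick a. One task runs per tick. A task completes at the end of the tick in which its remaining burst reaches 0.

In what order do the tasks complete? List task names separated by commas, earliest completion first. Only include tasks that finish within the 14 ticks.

completion order = G, H, E

t=0: ready={E,G} → run G
t=1: ready={E,G,H} → run G
t=2: ready={E,G,H} → run G
t=3: ready={E,G,H} → run G
t=4: ready={E,G,H} → run G
t=5: ready={E,H} → run H
t=6: ready={E,H} → run H
t=7: ready={E,H} → run H
t=8: ready={E,H} → run H
t=9: ready={E,H} → run H
t=10: ready={E} → run E
t=11: ready={E} → run E
t=12: ready={E} → run E
t=13: (idle)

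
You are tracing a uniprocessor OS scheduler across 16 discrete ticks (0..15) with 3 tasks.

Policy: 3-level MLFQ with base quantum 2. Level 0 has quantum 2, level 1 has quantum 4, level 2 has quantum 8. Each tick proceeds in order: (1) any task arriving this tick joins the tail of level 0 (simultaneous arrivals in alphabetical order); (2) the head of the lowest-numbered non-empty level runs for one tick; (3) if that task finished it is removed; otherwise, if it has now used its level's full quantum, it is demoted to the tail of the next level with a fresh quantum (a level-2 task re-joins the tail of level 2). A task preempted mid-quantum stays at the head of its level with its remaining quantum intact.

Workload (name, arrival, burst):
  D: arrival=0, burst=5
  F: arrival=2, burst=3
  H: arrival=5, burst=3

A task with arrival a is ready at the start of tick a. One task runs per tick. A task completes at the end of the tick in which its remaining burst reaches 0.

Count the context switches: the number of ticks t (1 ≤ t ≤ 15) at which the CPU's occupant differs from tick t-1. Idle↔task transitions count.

t=0: L0/L1/L2 = D/-/- → run D
t=1: L0/L1/L2 = D/-/- → run D
t=2: L0/L1/L2 = F/D/- → run F
t=3: L0/L1/L2 = F/D/- → run F
t=4: L0/L1/L2 = -/DF/- → run D
t=5: L0/L1/L2 = H/DF/- → run H
t=6: L0/L1/L2 = H/DF/- → run H
t=7: L0/L1/L2 = -/DFH/- → run D
t=8: L0/L1/L2 = -/DFH/- → run D
t=9: L0/L1/L2 = -/FH/- → run F
t=10: L0/L1/L2 = -/H/- → run H
t=11: (idle)
t=12: (idle)
t=13: (idle)
t=14: (idle)
t=15: (idle)

context switches = 7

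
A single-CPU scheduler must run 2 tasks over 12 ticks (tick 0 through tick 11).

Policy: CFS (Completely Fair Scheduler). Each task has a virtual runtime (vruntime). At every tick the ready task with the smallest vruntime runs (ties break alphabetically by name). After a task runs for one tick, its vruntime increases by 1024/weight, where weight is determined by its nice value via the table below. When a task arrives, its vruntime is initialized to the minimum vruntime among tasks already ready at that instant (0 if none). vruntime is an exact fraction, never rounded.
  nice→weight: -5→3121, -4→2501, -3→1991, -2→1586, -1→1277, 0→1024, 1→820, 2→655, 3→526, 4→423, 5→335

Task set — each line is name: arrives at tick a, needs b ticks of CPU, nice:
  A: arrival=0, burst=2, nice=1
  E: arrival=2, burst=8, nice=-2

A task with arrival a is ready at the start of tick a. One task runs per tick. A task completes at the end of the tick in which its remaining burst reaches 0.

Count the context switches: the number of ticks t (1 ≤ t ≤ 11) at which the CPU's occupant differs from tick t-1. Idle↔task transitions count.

t=0: vr[A=0] → run A
t=1: vr[A=256/205] → run A
t=2: vr[E=0] → run E
t=3: vr[E=512/793] → run E
t=4: vr[E=1024/793] → run E
t=5: vr[E=1536/793] → run E
t=6: vr[E=2048/793] → run E
t=7: vr[E=2560/793] → run E
t=8: vr[E=3072/793] → run E
t=9: vr[E=3584/793] → run E
t=10: (idle)
t=11: (idle)

context switches = 2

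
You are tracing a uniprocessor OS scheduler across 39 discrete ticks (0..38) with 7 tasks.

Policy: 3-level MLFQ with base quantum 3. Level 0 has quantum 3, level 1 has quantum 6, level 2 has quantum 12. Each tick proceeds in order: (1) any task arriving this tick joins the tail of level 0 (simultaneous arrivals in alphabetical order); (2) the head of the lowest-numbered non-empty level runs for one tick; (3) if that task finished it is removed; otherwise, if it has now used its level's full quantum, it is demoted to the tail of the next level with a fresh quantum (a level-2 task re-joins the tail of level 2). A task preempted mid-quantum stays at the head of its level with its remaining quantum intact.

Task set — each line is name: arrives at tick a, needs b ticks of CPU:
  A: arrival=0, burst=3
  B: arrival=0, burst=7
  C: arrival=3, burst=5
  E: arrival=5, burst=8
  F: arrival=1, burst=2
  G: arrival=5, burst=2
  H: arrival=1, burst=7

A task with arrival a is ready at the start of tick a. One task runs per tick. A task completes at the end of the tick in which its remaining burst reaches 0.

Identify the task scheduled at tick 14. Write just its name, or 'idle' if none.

t=0: L0/L1/L2 = AB/-/- → run A
t=1: L0/L1/L2 = ABFH/-/- → run A
t=2: L0/L1/L2 = ABFH/-/- → run A
t=3: L0/L1/L2 = BFHC/-/- → run B
t=4: L0/L1/L2 = BFHC/-/- → run B
t=5: L0/L1/L2 = BFHCEG/-/- → run B
t=6: L0/L1/L2 = FHCEG/B/- → run F
t=7: L0/L1/L2 = FHCEG/B/- → run F
t=8: L0/L1/L2 = HCEG/B/- → run H
t=9: L0/L1/L2 = HCEG/B/- → run H
t=10: L0/L1/L2 = HCEG/B/- → run H
t=11: L0/L1/L2 = CEG/BH/- → run C
t=12: L0/L1/L2 = CEG/BH/- → run C
t=13: L0/L1/L2 = CEG/BH/- → run C
t=14: L0/L1/L2 = EG/BHC/- → run E
t=15: L0/L1/L2 = EG/BHC/- → run E
t=16: L0/L1/L2 = EG/BHC/- → run E
t=17: L0/L1/L2 = G/BHCE/- → run G
t=18: L0/L1/L2 = G/BHCE/- → run G
t=19: L0/L1/L2 = -/BHCE/- → run B
t=20: L0/L1/L2 = -/BHCE/- → run B
t=21: L0/L1/L2 = -/BHCE/- → run B
t=22: L0/L1/L2 = -/BHCE/- → run B
t=23: L0/L1/L2 = -/HCE/- → run H
t=24: L0/L1/L2 = -/HCE/- → run H
t=25: L0/L1/L2 = -/HCE/- → run H
t=26: L0/L1/L2 = -/HCE/- → run H
t=27: L0/L1/L2 = -/CE/- → run C
t=28: L0/L1/L2 = -/CE/- → run C
t=29: L0/L1/L2 = -/E/- → run E
t=30: L0/L1/L2 = -/E/- → run E
t=31: L0/L1/L2 = -/E/- → run E
t=32: L0/L1/L2 = -/E/- → run E
t=33: L0/L1/L2 = -/E/- → run E
t=34: (idle)
t=35: (idle)
t=36: (idle)
t=37: (idle)
t=38: (idle)

running at tick 14 = E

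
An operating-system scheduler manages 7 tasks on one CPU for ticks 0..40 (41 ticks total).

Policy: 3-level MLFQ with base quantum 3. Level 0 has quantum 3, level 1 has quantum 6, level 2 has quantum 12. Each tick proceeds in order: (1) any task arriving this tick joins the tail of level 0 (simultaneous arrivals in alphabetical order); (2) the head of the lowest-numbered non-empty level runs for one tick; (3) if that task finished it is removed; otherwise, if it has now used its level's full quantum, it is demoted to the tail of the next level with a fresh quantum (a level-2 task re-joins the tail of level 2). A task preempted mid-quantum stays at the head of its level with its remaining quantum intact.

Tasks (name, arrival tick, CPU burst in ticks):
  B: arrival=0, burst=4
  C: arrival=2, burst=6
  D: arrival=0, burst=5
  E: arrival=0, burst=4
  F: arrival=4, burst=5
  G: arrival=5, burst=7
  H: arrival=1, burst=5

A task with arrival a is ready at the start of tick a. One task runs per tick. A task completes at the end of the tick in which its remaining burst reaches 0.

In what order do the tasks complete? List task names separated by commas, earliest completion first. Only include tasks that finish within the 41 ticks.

t=0: L0/L1/L2 = BDE/-/- → run B
t=1: L0/L1/L2 = BDEH/-/- → run B
t=2: L0/L1/L2 = BDEHC/-/- → run B
t=3: L0/L1/L2 = DEHC/B/- → run D
t=4: L0/L1/L2 = DEHCF/B/- → run D
t=5: L0/L1/L2 = DEHCFG/B/- → run D
t=6: L0/L1/L2 = EHCFG/BD/- → run E
t=7: L0/L1/L2 = EHCFG/BD/- → run E
t=8: L0/L1/L2 = EHCFG/BD/- → run E
t=9: L0/L1/L2 = HCFG/BDE/- → run H
t=10: L0/L1/L2 = HCFG/BDE/- → run H
t=11: L0/L1/L2 = HCFG/BDE/- → run H
t=12: L0/L1/L2 = CFG/BDEH/- → run C
t=13: L0/L1/L2 = CFG/BDEH/- → run C
t=14: L0/L1/L2 = CFG/BDEH/- → run C
t=15: L0/L1/L2 = FG/BDEHC/- → run F
t=16: L0/L1/L2 = FG/BDEHC/- → run F
t=17: L0/L1/L2 = FG/BDEHC/- → run F
t=18: L0/L1/L2 = G/BDEHCF/- → run G
t=19: L0/L1/L2 = G/BDEHCF/- → run G
t=20: L0/L1/L2 = G/BDEHCF/- → run G
t=21: L0/L1/L2 = -/BDEHCFG/- → run B
t=22: L0/L1/L2 = -/DEHCFG/- → run D
t=23: L0/L1/L2 = -/DEHCFG/- → run D
t=24: L0/L1/L2 = -/EHCFG/- → run E
t=25: L0/L1/L2 = -/HCFG/- → run H
t=26: L0/L1/L2 = -/HCFG/- → run H
t=27: L0/L1/L2 = -/CFG/- → run C
t=28: L0/L1/L2 = -/CFG/- → run C
t=29: L0/L1/L2 = -/CFG/- → run C
t=30: L0/L1/L2 = -/FG/- → run F
t=31: L0/L1/L2 = -/FG/- → run F
t=32: L0/L1/L2 = -/G/- → run G
t=33: L0/L1/L2 = -/G/- → run G
t=34: L0/L1/L2 = -/G/- → run G
t=35: L0/L1/L2 = -/G/- → run G
t=36: (idle)
t=37: (idle)
t=38: (idle)
t=39: (idle)
t=40: (idle)

completion order = B, D, E, H, C, F, G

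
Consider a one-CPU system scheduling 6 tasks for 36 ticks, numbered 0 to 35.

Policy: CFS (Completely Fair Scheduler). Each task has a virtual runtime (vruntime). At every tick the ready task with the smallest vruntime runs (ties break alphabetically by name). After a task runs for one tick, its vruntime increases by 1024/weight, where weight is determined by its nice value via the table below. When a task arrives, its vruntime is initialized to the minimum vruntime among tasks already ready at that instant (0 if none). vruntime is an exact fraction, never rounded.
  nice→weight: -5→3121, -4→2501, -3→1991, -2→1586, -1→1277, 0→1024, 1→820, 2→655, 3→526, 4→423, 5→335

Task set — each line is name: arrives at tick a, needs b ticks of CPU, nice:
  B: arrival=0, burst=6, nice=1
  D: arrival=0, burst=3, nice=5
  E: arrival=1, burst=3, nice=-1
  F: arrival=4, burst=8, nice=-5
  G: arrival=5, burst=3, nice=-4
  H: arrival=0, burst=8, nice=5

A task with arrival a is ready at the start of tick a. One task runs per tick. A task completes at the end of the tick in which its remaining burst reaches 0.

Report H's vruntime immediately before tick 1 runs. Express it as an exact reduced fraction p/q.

t=0: vr[B=0 D=0 H=0] → run B
t=1: vr[B=256/205 D=0 E=0 H=0] → run D
t=2: vr[B=256/205 D=1024/335 E=0 H=0] → run E
t=3: vr[B=256/205 D=1024/335 E=1024/1277 H=0] → run H
t=4: vr[B=256/205 D=1024/335 E=1024/1277 F=1024/1277 H=1024/335] → run E
t=5: vr[B=256/205 D=1024/335 E=2048/1277 F=1024/1277 G=1024/1277 H=1024/335] → run F
t=6: vr[B=256/205 D=1024/335 E=2048/1277 F=4503552/3985517 G=1024/1277 H=1024/335] → run G
t=7: vr[B=256/205 D=1024/335 E=2048/1277 F=4503552/3985517 G=3868672/3193777 H=1024/335] → run F
t=8: vr[B=256/205 D=1024/335 E=2048/1277 F=5811200/3985517 G=3868672/3193777 H=1024/335] → run G
t=9: vr[B=256/205 D=1024/335 E=2048/1277 F=5811200/3985517 G=5176320/3193777 H=1024/335] → run B
t=10: vr[B=512/205 D=1024/335 E=2048/1277 F=5811200/3985517 G=5176320/3193777 H=1024/335] → run F
t=11: vr[B=512/205 D=1024/335 E=2048/1277 F=7118848/3985517 G=5176320/3193777 H=1024/335] → run E
t=12: vr[B=512/205 D=1024/335 F=7118848/3985517 G=5176320/3193777 H=1024/335] → run G
t=13: vr[B=512/205 D=1024/335 F=7118848/3985517 H=1024/335] → run F
t=14: vr[B=512/205 D=1024/335 F=8426496/3985517 H=1024/335] → run F
t=15: vr[B=512/205 D=1024/335 F=9734144/3985517 H=1024/335] → run F
t=16: vr[B=512/205 D=1024/335 F=11041792/3985517 H=1024/335] → run B
t=17: vr[B=768/205 D=1024/335 F=11041792/3985517 H=1024/335] → run F
t=18: vr[B=768/205 D=1024/335 F=12349440/3985517 H=1024/335] → run D
t=19: vr[B=768/205 D=2048/335 F=12349440/3985517 H=1024/335] → run H
t=20: vr[B=768/205 D=2048/335 F=12349440/3985517 H=2048/335] → run F
t=21: vr[B=768/205 D=2048/335 H=2048/335] → run B
t=22: vr[B=1024/205 D=2048/335 H=2048/335] → run B
t=23: vr[B=256/41 D=2048/335 H=2048/335] → run D
t=24: vr[B=256/41 H=2048/335] → run H
t=25: vr[B=256/41 H=3072/335] → run B
t=26: vr[H=3072/335] → run H
t=27: vr[H=4096/335] → run H
t=28: vr[H=1024/67] → run H
t=29: vr[H=6144/335] → run H
t=30: vr[H=7168/335] → run H
t=31: (idle)
t=32: (idle)
t=33: (idle)
t=34: (idle)
t=35: (idle)

vruntime(H, start of tick 1) = 0/1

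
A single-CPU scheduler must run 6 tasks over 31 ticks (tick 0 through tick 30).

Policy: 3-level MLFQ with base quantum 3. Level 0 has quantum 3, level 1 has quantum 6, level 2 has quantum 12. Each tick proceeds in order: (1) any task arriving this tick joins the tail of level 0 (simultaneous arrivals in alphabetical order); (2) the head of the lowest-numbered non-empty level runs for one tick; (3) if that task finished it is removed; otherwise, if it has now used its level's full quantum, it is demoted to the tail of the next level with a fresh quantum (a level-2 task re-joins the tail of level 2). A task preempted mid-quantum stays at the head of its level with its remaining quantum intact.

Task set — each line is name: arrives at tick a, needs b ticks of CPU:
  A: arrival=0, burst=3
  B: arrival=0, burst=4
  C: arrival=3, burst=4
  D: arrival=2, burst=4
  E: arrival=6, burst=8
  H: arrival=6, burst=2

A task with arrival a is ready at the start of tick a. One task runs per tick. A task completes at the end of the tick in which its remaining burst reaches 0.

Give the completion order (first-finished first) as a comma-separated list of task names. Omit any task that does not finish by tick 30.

t=0: L0/L1/L2 = AB/-/- → run A
t=1: L0/L1/L2 = AB/-/- → run A
t=2: L0/L1/L2 = ABD/-/- → run A
t=3: L0/L1/L2 = BDC/-/- → run B
t=4: L0/L1/L2 = BDC/-/- → run B
t=5: L0/L1/L2 = BDC/-/- → run B
t=6: L0/L1/L2 = DCEH/B/- → run D
t=7: L0/L1/L2 = DCEH/B/- → run D
t=8: L0/L1/L2 = DCEH/B/- → run D
t=9: L0/L1/L2 = CEH/BD/- → run C
t=10: L0/L1/L2 = CEH/BD/- → run C
t=11: L0/L1/L2 = CEH/BD/- → run C
t=12: L0/L1/L2 = EH/BDC/- → run E
t=13: L0/L1/L2 = EH/BDC/- → run E
t=14: L0/L1/L2 = EH/BDC/- → run E
t=15: L0/L1/L2 = H/BDCE/- → run H
t=16: L0/L1/L2 = H/BDCE/- → run H
t=17: L0/L1/L2 = -/BDCE/- → run B
t=18: L0/L1/L2 = -/DCE/- → run D
t=19: L0/L1/L2 = -/CE/- → run C
t=20: L0/L1/L2 = -/E/- → run E
t=21: L0/L1/L2 = -/E/- → run E
t=22: L0/L1/L2 = -/E/- → run E
t=23: L0/L1/L2 = -/E/- → run E
t=24: L0/L1/L2 = -/E/- → run E
t=25: (idle)
t=26: (idle)
t=27: (idle)
t=28: (idle)
t=29: (idle)
t=30: (idle)

completion order = A, H, B, D, C, E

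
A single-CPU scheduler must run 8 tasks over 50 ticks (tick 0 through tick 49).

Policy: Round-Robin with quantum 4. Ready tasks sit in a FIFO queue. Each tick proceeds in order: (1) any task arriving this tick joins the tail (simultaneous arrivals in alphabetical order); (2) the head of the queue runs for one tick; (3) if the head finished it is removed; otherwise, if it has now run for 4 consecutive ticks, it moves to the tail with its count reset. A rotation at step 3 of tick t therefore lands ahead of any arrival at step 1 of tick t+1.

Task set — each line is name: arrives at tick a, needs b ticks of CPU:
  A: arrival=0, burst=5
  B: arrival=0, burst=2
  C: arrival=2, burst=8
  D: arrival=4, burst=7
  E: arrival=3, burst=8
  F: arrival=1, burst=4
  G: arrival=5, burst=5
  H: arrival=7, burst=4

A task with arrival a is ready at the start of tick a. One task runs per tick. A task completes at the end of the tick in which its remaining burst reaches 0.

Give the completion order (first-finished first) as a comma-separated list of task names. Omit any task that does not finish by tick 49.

completion order = B, F, A, H, C, E, D, G

t=0: queue=[A,B] q_used=0 → run A
t=1: queue=[A,B,F] q_used=1 → run A
t=2: queue=[A,B,F,C] q_used=2 → run A
t=3: queue=[A,B,F,C,E] q_used=3 → run A
t=4: queue=[B,F,C,E,A,D] q_used=0 → run B
t=5: queue=[B,F,C,E,A,D,G] q_used=1 → run B
t=6: queue=[F,C,E,A,D,G] q_used=0 → run F
t=7: queue=[F,C,E,A,D,G,H] q_used=1 → run F
t=8: queue=[F,C,E,A,D,G,H] q_used=2 → run F
t=9: queue=[F,C,E,A,D,G,H] q_used=3 → run F
t=10: queue=[C,E,A,D,G,H] q_used=0 → run C
t=11: queue=[C,E,A,D,G,H] q_used=1 → run C
t=12: queue=[C,E,A,D,G,H] q_used=2 → run C
t=13: queue=[C,E,A,D,G,H] q_used=3 → run C
t=14: queue=[E,A,D,G,H,C] q_used=0 → run E
t=15: queue=[E,A,D,G,H,C] q_used=1 → run E
t=16: queue=[E,A,D,G,H,C] q_used=2 → run E
t=17: queue=[E,A,D,G,H,C] q_used=3 → run E
t=18: queue=[A,D,G,H,C,E] q_used=0 → run A
t=19: queue=[D,G,H,C,E] q_used=0 → run D
t=20: queue=[D,G,H,C,E] q_used=1 → run D
t=21: queue=[D,G,H,C,E] q_used=2 → run D
t=22: queue=[D,G,H,C,E] q_used=3 → run D
t=23: queue=[G,H,C,E,D] q_used=0 → run G
t=24: queue=[G,H,C,E,D] q_used=1 → run G
t=25: queue=[G,H,C,E,D] q_used=2 → run G
t=26: queue=[G,H,C,E,D] q_used=3 → run G
t=27: queue=[H,C,E,D,G] q_used=0 → run H
t=28: queue=[H,C,E,D,G] q_used=1 → run H
t=29: queue=[H,C,E,D,G] q_used=2 → run H
t=30: queue=[H,C,E,D,G] q_used=3 → run H
t=31: queue=[C,E,D,G] q_used=0 → run C
t=32: queue=[C,E,D,G] q_used=1 → run C
t=33: queue=[C,E,D,G] q_used=2 → run C
t=34: queue=[C,E,D,G] q_used=3 → run C
t=35: queue=[E,D,G] q_used=0 → run E
t=36: queue=[E,D,G] q_used=1 → run E
t=37: queue=[E,D,G] q_used=2 → run E
t=38: queue=[E,D,G] q_used=3 → run E
t=39: queue=[D,G] q_used=0 → run D
t=40: queue=[D,G] q_used=1 → run D
t=41: queue=[D,G] q_used=2 → run D
t=42: queue=[G] q_used=0 → run G
t=43: (idle)
t=44: (idle)
t=45: (idle)
t=46: (idle)
t=47: (idle)
t=48: (idle)
t=49: (idle)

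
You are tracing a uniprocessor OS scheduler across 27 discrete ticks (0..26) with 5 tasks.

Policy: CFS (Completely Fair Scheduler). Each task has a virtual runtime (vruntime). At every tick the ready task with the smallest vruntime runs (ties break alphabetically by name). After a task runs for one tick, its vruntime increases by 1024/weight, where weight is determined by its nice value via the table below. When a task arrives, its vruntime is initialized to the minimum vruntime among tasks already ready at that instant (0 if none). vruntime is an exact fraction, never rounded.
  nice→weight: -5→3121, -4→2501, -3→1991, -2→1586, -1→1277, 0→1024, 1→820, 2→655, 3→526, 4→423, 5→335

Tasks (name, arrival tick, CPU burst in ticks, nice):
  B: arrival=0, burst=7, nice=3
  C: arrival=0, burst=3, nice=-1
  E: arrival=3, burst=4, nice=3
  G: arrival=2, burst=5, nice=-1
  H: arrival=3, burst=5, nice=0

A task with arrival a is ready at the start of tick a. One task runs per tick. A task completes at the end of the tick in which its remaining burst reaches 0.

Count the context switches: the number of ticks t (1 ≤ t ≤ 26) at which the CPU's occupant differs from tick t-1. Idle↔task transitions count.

context switches = 21

t=0: vr[B=0 C=0] → run B
t=1: vr[B=512/263 C=0] → run C
t=2: vr[B=512/263 C=1024/1277 G=1024/1277] → run C
t=3: vr[B=512/263 C=2048/1277 E=1024/1277 G=1024/1277 H=1024/1277] → run E
t=4: vr[B=512/263 C=2048/1277 E=923136/335851 G=1024/1277 H=1024/1277] → run G
t=5: vr[B=512/263 C=2048/1277 E=923136/335851 G=2048/1277 H=1024/1277] → run H
t=6: vr[B=512/263 C=2048/1277 E=923136/335851 G=2048/1277 H=2301/1277] → run C
t=7: vr[B=512/263 E=923136/335851 G=2048/1277 H=2301/1277] → run G
t=8: vr[B=512/263 E=923136/335851 G=3072/1277 H=2301/1277] → run H
t=9: vr[B=512/263 E=923136/335851 G=3072/1277 H=3578/1277] → run B
t=10: vr[B=1024/263 E=923136/335851 G=3072/1277 H=3578/1277] → run G
t=11: vr[B=1024/263 E=923136/335851 G=4096/1277 H=3578/1277] → run E
t=12: vr[B=1024/263 E=1576960/335851 G=4096/1277 H=3578/1277] → run H
t=13: vr[B=1024/263 E=1576960/335851 G=4096/1277 H=4855/1277] → run G
t=14: vr[B=1024/263 E=1576960/335851 G=5120/1277 H=4855/1277] → run H
t=15: vr[B=1024/263 E=1576960/335851 G=5120/1277 H=6132/1277] → run B
t=16: vr[B=1536/263 E=1576960/335851 G=5120/1277 H=6132/1277] → run G
t=17: vr[B=1536/263 E=1576960/335851 H=6132/1277] → run E
t=18: vr[B=1536/263 E=2230784/335851 H=6132/1277] → run H
t=19: vr[B=1536/263 E=2230784/335851] → run B
t=20: vr[B=2048/263 E=2230784/335851] → run E
t=21: vr[B=2048/263] → run B
t=22: vr[B=2560/263] → run B
t=23: vr[B=3072/263] → run B
t=24: (idle)
t=25: (idle)
t=26: (idle)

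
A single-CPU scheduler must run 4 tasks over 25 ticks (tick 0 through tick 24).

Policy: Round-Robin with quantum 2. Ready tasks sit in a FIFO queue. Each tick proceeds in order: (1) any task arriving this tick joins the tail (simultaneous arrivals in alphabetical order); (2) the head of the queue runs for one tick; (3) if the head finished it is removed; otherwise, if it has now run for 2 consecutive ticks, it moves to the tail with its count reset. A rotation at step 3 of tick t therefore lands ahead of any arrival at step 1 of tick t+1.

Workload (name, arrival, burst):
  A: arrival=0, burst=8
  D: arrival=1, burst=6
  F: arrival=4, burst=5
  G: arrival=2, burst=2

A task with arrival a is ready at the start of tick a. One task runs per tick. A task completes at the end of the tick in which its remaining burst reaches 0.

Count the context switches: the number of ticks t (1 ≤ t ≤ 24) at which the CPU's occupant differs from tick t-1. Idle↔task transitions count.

t=0: queue=[A] q_used=0 → run A
t=1: queue=[A,D] q_used=1 → run A
t=2: queue=[D,A,G] q_used=0 → run D
t=3: queue=[D,A,G] q_used=1 → run D
t=4: queue=[A,G,D,F] q_used=0 → run A
t=5: queue=[A,G,D,F] q_used=1 → run A
t=6: queue=[G,D,F,A] q_used=0 → run G
t=7: queue=[G,D,F,A] q_used=1 → run G
t=8: queue=[D,F,A] q_used=0 → run D
t=9: queue=[D,F,A] q_used=1 → run D
t=10: queue=[F,A,D] q_used=0 → run F
t=11: queue=[F,A,D] q_used=1 → run F
t=12: queue=[A,D,F] q_used=0 → run A
t=13: queue=[A,D,F] q_used=1 → run A
t=14: queue=[D,F,A] q_used=0 → run D
t=15: queue=[D,F,A] q_used=1 → run D
t=16: queue=[F,A] q_used=0 → run F
t=17: queue=[F,A] q_used=1 → run F
t=18: queue=[A,F] q_used=0 → run A
t=19: queue=[A,F] q_used=1 → run A
t=20: queue=[F] q_used=0 → run F
t=21: (idle)
t=22: (idle)
t=23: (idle)
t=24: (idle)

context switches = 11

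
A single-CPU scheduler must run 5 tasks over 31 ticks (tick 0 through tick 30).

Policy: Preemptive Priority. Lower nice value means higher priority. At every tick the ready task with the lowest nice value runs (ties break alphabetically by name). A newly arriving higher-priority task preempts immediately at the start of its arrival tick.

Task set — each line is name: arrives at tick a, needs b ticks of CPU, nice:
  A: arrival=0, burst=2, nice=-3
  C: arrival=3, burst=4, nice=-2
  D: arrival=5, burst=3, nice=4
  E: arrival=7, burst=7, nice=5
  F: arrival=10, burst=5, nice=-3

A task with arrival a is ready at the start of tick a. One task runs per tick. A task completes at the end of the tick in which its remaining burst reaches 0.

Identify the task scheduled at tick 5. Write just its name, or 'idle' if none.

t=0: ready={A} → run A
t=1: ready={A} → run A
t=2: (idle)
t=3: ready={C} → run C
t=4: ready={C} → run C
t=5: ready={C,D} → run C
t=6: ready={C,D} → run C
t=7: ready={D,E} → run D
t=8: ready={D,E} → run D
t=9: ready={D,E} → run D
t=10: ready={E,F} → run F
t=11: ready={E,F} → run F
t=12: ready={E,F} → run F
t=13: ready={E,F} → run F
t=14: ready={E,F} → run F
t=15: ready={E} → run E
t=16: ready={E} → run E
t=17: ready={E} → run E
t=18: ready={E} → run E
t=19: ready={E} → run E
t=20: ready={E} → run E
t=21: ready={E} → run E
t=22: (idle)
t=23: (idle)
t=24: (idle)
t=25: (idle)
t=26: (idle)
t=27: (idle)
t=28: (idle)
t=29: (idle)
t=30: (idle)

running at tick 5 = C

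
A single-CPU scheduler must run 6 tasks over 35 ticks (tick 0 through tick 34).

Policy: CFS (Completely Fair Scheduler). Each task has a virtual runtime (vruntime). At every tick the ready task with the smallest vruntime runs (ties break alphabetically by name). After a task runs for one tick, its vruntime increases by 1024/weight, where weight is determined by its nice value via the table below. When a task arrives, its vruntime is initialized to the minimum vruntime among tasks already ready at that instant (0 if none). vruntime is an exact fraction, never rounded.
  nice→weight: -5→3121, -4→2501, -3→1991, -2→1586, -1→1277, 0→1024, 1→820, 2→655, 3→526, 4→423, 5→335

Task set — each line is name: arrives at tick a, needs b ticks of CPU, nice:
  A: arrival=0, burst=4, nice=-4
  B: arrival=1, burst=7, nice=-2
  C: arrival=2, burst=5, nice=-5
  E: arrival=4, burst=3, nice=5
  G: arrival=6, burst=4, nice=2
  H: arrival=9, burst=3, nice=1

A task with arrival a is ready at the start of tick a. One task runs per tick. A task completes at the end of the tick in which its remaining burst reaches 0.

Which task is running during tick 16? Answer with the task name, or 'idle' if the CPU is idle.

t=0: vr[A=0] → run A
t=1: vr[A=1024/2501 B=1024/2501] → run A
t=2: vr[A=2048/2501 B=1024/2501 C=1024/2501] → run B
t=3: vr[A=2048/2501 B=34304/32513 C=1024/2501] → run C
t=4: vr[A=2048/2501 B=34304/32513 C=5756928/7805621 E=5756928/7805621] → run C
t=5: vr[A=2048/2501 B=34304/32513 C=8317952/7805621 E=5756928/7805621] → run E
t=6: vr[A=2048/2501 B=34304/32513 C=8317952/7805621 E=9921526784/2614883035 G=2048/2501] → run A
t=7: vr[A=3072/2501 B=34304/32513 C=8317952/7805621 E=9921526784/2614883035 G=2048/2501] → run G
t=8: vr[A=3072/2501 B=34304/32513 C=8317952/7805621 E=9921526784/2614883035 G=3902464/1638155] → run B
t=9: vr[A=3072/2501 B=55296/32513 C=8317952/7805621 E=9921526784/2614883035 G=3902464/1638155 H=8317952/7805621] → run C
t=10: vr[A=3072/2501 B=55296/32513 C=10878976/7805621 E=9921526784/2614883035 G=3902464/1638155 H=8317952/7805621] → run H
t=11: vr[A=3072/2501 B=55296/32513 C=10878976/7805621 E=9921526784/2614883035 G=3902464/1638155 H=90327296/39028105] → run A
t=12: vr[B=55296/32513 C=10878976/7805621 E=9921526784/2614883035 G=3902464/1638155 H=90327296/39028105] → run C
t=13: vr[B=55296/32513 C=13440000/7805621 E=9921526784/2614883035 G=3902464/1638155 H=90327296/39028105] → run B
t=14: vr[B=76288/32513 C=13440000/7805621 E=9921526784/2614883035 G=3902464/1638155 H=90327296/39028105] → run C
t=15: vr[B=76288/32513 E=9921526784/2614883035 G=3902464/1638155 H=90327296/39028105] → run H
t=16: vr[B=76288/32513 E=9921526784/2614883035 G=3902464/1638155 H=139064832/39028105] → run B
t=17: vr[B=97280/32513 E=9921526784/2614883035 G=3902464/1638155 H=139064832/39028105] → run G
t=18: vr[B=97280/32513 E=9921526784/2614883035 G=6463488/1638155 H=139064832/39028105] → run B
t=19: vr[B=118272/32513 E=9921526784/2614883035 G=6463488/1638155 H=139064832/39028105] → run H
t=20: vr[B=118272/32513 E=9921526784/2614883035 G=6463488/1638155] → run B
t=21: vr[B=139264/32513 E=9921526784/2614883035 G=6463488/1638155] → run E
t=22: vr[B=139264/32513 E=17914482688/2614883035 G=6463488/1638155] → run G
t=23: vr[B=139264/32513 E=17914482688/2614883035 G=9024512/1638155] → run B
t=24: vr[E=17914482688/2614883035 G=9024512/1638155] → run G
t=25: vr[E=17914482688/2614883035] → run E
t=26: (idle)
t=27: (idle)
t=28: (idle)
t=29: (idle)
t=30: (idle)
t=31: (idle)
t=32: (idle)
t=33: (idle)
t=34: (idle)

running at tick 16 = B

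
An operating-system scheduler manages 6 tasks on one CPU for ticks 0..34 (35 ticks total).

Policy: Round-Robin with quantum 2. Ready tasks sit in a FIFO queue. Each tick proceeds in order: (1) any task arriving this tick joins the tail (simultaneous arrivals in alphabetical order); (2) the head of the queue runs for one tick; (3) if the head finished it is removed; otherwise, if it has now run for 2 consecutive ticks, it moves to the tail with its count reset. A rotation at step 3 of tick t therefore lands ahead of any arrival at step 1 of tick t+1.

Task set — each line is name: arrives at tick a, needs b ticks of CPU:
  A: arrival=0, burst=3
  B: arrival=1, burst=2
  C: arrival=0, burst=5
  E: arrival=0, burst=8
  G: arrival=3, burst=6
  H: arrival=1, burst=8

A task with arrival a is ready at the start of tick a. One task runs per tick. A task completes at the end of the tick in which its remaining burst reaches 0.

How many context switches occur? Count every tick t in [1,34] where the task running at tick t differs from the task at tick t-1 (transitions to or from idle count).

t=0: queue=[A,C,E] q_used=0 → run A
t=1: queue=[A,C,E,B,H] q_used=1 → run A
t=2: queue=[C,E,B,H,A] q_used=0 → run C
t=3: queue=[C,E,B,H,A,G] q_used=1 → run C
t=4: queue=[E,B,H,A,G,C] q_used=0 → run E
t=5: queue=[E,B,H,A,G,C] q_used=1 → run E
t=6: queue=[B,H,A,G,C,E] q_used=0 → run B
t=7: queue=[B,H,A,G,C,E] q_used=1 → run B
t=8: queue=[H,A,G,C,E] q_used=0 → run H
t=9: queue=[H,A,G,C,E] q_used=1 → run H
t=10: queue=[A,G,C,E,H] q_used=0 → run A
t=11: queue=[G,C,E,H] q_used=0 → run G
t=12: queue=[G,C,E,H] q_used=1 → run G
t=13: queue=[C,E,H,G] q_used=0 → run C
t=14: queue=[C,E,H,G] q_used=1 → run C
t=15: queue=[E,H,G,C] q_used=0 → run E
t=16: queue=[E,H,G,C] q_used=1 → run E
t=17: queue=[H,G,C,E] q_used=0 → run H
t=18: queue=[H,G,C,E] q_used=1 → run H
t=19: queue=[G,C,E,H] q_used=0 → run G
t=20: queue=[G,C,E,H] q_used=1 → run G
t=21: queue=[C,E,H,G] q_used=0 → run C
t=22: queue=[E,H,G] q_used=0 → run E
t=23: queue=[E,H,G] q_used=1 → run E
t=24: queue=[H,G,E] q_used=0 → run H
t=25: queue=[H,G,E] q_used=1 → run H
t=26: queue=[G,E,H] q_used=0 → run G
t=27: queue=[G,E,H] q_used=1 → run G
t=28: queue=[E,H] q_used=0 → run E
t=29: queue=[E,H] q_used=1 → run E
t=30: queue=[H] q_used=0 → run H
t=31: queue=[H] q_used=1 → run H
t=32: (idle)
t=33: (idle)
t=34: (idle)

context switches = 17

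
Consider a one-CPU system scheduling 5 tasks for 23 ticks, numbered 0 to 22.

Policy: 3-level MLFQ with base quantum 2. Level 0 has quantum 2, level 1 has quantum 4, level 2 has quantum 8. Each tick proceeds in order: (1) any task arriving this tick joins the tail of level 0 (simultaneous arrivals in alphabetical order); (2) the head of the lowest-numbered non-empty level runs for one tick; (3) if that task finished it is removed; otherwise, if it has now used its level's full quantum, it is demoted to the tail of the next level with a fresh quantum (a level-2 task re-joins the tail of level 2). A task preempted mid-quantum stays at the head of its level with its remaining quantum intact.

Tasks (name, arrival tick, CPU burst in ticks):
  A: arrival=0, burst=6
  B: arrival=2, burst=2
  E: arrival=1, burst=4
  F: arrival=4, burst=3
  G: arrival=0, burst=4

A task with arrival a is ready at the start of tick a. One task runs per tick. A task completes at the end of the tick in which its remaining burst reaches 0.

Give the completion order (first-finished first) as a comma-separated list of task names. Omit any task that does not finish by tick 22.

t=0: L0/L1/L2 = AG/-/- → run A
t=1: L0/L1/L2 = AGE/-/- → run A
t=2: L0/L1/L2 = GEB/A/- → run G
t=3: L0/L1/L2 = GEB/A/- → run G
t=4: L0/L1/L2 = EBF/AG/- → run E
t=5: L0/L1/L2 = EBF/AG/- → run E
t=6: L0/L1/L2 = BF/AGE/- → run B
t=7: L0/L1/L2 = BF/AGE/- → run B
t=8: L0/L1/L2 = F/AGE/- → run F
t=9: L0/L1/L2 = F/AGE/- → run F
t=10: L0/L1/L2 = -/AGEF/- → run A
t=11: L0/L1/L2 = -/AGEF/- → run A
t=12: L0/L1/L2 = -/AGEF/- → run A
t=13: L0/L1/L2 = -/AGEF/- → run A
t=14: L0/L1/L2 = -/GEF/- → run G
t=15: L0/L1/L2 = -/GEF/- → run G
t=16: L0/L1/L2 = -/EF/- → run E
t=17: L0/L1/L2 = -/EF/- → run E
t=18: L0/L1/L2 = -/F/- → run F
t=19: (idle)
t=20: (idle)
t=21: (idle)
t=22: (idle)

completion order = B, A, G, E, F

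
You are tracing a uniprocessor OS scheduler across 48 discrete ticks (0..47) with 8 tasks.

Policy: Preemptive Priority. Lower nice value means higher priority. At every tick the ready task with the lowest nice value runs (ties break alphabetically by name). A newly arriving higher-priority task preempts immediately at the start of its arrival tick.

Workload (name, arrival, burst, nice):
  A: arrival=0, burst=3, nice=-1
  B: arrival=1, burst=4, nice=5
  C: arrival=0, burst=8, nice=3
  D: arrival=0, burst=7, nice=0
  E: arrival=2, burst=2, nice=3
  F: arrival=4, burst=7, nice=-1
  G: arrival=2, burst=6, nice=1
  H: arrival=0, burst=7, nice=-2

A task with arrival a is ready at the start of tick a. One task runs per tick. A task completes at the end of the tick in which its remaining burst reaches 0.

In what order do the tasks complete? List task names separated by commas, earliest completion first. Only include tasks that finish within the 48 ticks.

completion order = H, A, F, D, G, C, E, B

t=0: ready={A,C,D,H} → run H
t=1: ready={A,B,C,D,H} → run H
t=2: ready={A,B,C,D,E,G,H} → run H
t=3: ready={A,B,C,D,E,G,H} → run H
t=4: ready={A,B,C,D,E,F,G,H} → run H
t=5: ready={A,B,C,D,E,F,G,H} → run H
t=6: ready={A,B,C,D,E,F,G,H} → run H
t=7: ready={A,B,C,D,E,F,G} → run A
t=8: ready={A,B,C,D,E,F,G} → run A
t=9: ready={A,B,C,D,E,F,G} → run A
t=10: ready={B,C,D,E,F,G} → run F
t=11: ready={B,C,D,E,F,G} → run F
t=12: ready={B,C,D,E,F,G} → run F
t=13: ready={B,C,D,E,F,G} → run F
t=14: ready={B,C,D,E,F,G} → run F
t=15: ready={B,C,D,E,F,G} → run F
t=16: ready={B,C,D,E,F,G} → run F
t=17: ready={B,C,D,E,G} → run D
t=18: ready={B,C,D,E,G} → run D
t=19: ready={B,C,D,E,G} → run D
t=20: ready={B,C,D,E,G} → run D
t=21: ready={B,C,D,E,G} → run D
t=22: ready={B,C,D,E,G} → run D
t=23: ready={B,C,D,E,G} → run D
t=24: ready={B,C,E,G} → run G
t=25: ready={B,C,E,G} → run G
t=26: ready={B,C,E,G} → run G
t=27: ready={B,C,E,G} → run G
t=28: ready={B,C,E,G} → run G
t=29: ready={B,C,E,G} → run G
t=30: ready={B,C,E} → run C
t=31: ready={B,C,E} → run C
t=32: ready={B,C,E} → run C
t=33: ready={B,C,E} → run C
t=34: ready={B,C,E} → run C
t=35: ready={B,C,E} → run C
t=36: ready={B,C,E} → run C
t=37: ready={B,C,E} → run C
t=38: ready={B,E} → run E
t=39: ready={B,E} → run E
t=40: ready={B} → run B
t=41: ready={B} → run B
t=42: ready={B} → run B
t=43: ready={B} → run B
t=44: (idle)
t=45: (idle)
t=46: (idle)
t=47: (idle)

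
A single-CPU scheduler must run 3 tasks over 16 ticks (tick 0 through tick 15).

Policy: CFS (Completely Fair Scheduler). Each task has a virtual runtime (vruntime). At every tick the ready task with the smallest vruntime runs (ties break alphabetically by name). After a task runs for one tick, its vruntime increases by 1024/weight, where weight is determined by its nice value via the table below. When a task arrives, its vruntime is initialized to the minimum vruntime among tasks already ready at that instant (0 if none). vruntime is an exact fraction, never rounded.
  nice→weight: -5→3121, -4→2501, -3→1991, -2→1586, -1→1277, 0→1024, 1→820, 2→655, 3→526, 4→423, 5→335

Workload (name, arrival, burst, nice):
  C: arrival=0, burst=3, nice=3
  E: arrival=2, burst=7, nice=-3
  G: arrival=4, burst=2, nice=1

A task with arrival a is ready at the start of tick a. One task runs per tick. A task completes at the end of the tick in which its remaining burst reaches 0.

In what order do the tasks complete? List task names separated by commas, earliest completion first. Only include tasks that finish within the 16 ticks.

completion order = C, G, E

t=0: vr[C=0] → run C
t=1: vr[C=512/263] → run C
t=2: vr[C=1024/263 E=1024/263] → run C
t=3: vr[E=1024/263] → run E
t=4: vr[E=2308096/523633 G=2308096/523633] → run E
t=5: vr[E=2577408/523633 G=2308096/523633] → run G
t=6: vr[E=2577408/523633 G=607209728/107344765] → run E
t=7: vr[E=2846720/523633 G=607209728/107344765] → run E
t=8: vr[E=3116032/523633 G=607209728/107344765] → run G
t=9: vr[E=3116032/523633] → run E
t=10: vr[E=3385344/523633] → run E
t=11: vr[E=3654656/523633] → run E
t=12: (idle)
t=13: (idle)
t=14: (idle)
t=15: (idle)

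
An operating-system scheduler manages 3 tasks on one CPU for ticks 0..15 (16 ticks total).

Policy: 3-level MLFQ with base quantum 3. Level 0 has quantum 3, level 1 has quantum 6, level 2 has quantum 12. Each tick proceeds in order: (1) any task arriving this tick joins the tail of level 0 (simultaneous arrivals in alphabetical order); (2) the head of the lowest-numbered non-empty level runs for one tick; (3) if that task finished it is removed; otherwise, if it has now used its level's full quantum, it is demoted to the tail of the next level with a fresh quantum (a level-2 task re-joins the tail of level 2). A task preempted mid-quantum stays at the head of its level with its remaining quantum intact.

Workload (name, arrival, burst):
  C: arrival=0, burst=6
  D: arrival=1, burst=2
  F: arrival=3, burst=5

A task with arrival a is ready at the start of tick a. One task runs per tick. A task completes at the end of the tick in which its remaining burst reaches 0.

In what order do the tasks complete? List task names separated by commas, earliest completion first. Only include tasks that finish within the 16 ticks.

t=0: L0/L1/L2 = C/-/- → run C
t=1: L0/L1/L2 = CD/-/- → run C
t=2: L0/L1/L2 = CD/-/- → run C
t=3: L0/L1/L2 = DF/C/- → run D
t=4: L0/L1/L2 = DF/C/- → run D
t=5: L0/L1/L2 = F/C/- → run F
t=6: L0/L1/L2 = F/C/- → run F
t=7: L0/L1/L2 = F/C/- → run F
t=8: L0/L1/L2 = -/CF/- → run C
t=9: L0/L1/L2 = -/CF/- → run C
t=10: L0/L1/L2 = -/CF/- → run C
t=11: L0/L1/L2 = -/F/- → run F
t=12: L0/L1/L2 = -/F/- → run F
t=13: (idle)
t=14: (idle)
t=15: (idle)

completion order = D, C, F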